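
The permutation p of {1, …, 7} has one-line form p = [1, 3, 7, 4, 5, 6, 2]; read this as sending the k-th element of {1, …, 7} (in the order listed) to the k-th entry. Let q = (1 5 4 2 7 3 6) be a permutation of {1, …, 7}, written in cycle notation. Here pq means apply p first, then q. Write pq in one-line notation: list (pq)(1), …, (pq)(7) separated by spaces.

5 6 3 2 4 1 7

Chase each element through p then q: 1 → 1 → 5; 2 → 3 → 6; 3 → 7 → 3; 4 → 4 → 2; 5 → 5 → 4; 6 → 6 → 1; 7 → 2 → 7.
Collecting the images, pq = [5 6 3 2 4 1 7].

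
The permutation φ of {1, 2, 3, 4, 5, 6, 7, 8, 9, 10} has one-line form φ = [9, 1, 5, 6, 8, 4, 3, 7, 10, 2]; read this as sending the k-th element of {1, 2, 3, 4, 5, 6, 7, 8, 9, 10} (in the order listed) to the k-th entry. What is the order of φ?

Decomposing into disjoint cycles gives cycle lengths 4, 4, 2.
The order of φ is the least common multiple of its cycle lengths: lcm(4, 4, 2) = 4.

4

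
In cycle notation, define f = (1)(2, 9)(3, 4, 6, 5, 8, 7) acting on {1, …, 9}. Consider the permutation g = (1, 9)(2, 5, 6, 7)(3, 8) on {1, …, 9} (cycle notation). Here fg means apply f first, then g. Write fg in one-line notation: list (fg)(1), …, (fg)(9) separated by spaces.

9 1 4 7 3 6 8 2 5

(fg)(x) = g(f(x)). Computing each image: g(f(1)) = g(1) = 9, g(f(2)) = g(9) = 1, g(f(3)) = g(4) = 4, g(f(4)) = g(6) = 7, g(f(5)) = g(8) = 3, g(f(6)) = g(5) = 6, g(f(7)) = g(3) = 8, g(f(8)) = g(7) = 2, g(f(9)) = g(2) = 5.
Hence fg = [9 1 4 7 3 6 8 2 5].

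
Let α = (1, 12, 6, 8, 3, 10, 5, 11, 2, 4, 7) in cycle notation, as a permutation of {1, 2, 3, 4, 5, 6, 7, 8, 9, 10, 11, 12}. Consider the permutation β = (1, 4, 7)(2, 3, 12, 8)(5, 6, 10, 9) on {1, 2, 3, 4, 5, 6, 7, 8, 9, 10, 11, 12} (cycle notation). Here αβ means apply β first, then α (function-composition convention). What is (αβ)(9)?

First apply β: β(9) = 5, then α(5) = 11. Thus (αβ)(9) = 11.

11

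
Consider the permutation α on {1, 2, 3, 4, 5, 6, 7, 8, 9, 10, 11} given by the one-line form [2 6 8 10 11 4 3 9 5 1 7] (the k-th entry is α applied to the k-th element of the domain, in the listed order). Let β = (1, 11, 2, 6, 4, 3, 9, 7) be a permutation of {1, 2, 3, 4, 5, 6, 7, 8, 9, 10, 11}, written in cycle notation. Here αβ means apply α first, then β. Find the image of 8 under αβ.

α(8) = 9, then β(9) = 7; composing gives (αβ)(8) = 7.

7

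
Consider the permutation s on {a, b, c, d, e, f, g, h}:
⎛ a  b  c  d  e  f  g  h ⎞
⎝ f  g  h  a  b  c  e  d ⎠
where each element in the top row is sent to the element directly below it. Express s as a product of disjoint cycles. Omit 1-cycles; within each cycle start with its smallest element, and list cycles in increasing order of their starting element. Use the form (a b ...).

Iterating s from a gives a → f → c → h → d → a; that is the 5-cycle (a f c h d).
Continuing from each remaining unvisited element yields (a f c h d)(b g e).

(a f c h d)(b g e)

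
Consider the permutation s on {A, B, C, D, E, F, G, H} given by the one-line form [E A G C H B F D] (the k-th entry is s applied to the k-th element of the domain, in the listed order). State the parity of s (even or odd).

odd

In disjoint-cycle form the cycle lengths are 8.
A cycle is odd iff its length is even; s has 1 even-length cycle, so sgn(s) = (−1)^1 and s is odd.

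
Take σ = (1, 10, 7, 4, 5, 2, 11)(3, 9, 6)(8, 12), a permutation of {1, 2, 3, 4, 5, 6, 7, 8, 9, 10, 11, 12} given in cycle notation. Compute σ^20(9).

3

9 lies in the 3-cycle (3, 9, 6).
Powers repeat with period 3 on this cycle, and 20 mod 3 = 2, so σ^20(9) = σ^2(9).
Stepping 2 places around the cycle: 9 → 6 → 3.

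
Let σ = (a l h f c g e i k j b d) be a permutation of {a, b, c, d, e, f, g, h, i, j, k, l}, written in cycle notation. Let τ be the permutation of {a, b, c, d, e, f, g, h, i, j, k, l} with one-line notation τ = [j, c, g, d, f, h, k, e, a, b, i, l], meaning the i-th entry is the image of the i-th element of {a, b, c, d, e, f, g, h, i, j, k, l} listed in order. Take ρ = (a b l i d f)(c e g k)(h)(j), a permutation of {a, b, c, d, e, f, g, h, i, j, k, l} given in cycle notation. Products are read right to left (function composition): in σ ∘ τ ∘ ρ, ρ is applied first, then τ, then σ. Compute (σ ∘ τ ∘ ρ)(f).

Apply the permutations in order: ρ(f) = a, then τ(a) = j, then σ(j) = b. So (σ ∘ τ ∘ ρ)(f) = b.

b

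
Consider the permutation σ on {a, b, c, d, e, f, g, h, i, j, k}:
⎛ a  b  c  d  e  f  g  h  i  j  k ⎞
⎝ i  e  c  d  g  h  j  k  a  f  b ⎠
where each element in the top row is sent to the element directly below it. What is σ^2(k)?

e

Tracing k → b → … returns to k after 7 steps, so k lies in a 7-cycle (b, e, g, j, f, h, k).
Stepping 2 places around the cycle: k → b → e.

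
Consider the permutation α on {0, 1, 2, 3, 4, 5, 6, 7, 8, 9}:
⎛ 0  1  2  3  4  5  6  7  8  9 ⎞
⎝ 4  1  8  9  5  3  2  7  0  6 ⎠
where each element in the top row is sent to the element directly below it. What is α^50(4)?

Tracing 4 → 5 → … returns to 4 after 8 steps, so 4 lies in an 8-cycle (0, 4, 5, 3, 9, 6, 2, 8).
On an 8-cycle, α^8 is the identity, so α^50 = α^2 there (50 ≡ 2 mod 8).
Stepping 2 places around the cycle: 4 → 5 → 3.

3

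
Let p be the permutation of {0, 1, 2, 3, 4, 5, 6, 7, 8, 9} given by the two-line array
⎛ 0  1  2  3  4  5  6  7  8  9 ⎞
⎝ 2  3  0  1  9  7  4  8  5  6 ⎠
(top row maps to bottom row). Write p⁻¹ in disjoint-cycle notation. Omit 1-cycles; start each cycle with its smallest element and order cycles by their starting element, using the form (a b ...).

(0 2)(1 3)(4 6 9)(5 8 7)

First write p in disjoint cycles: (0 2)(1 3)(4 9 6)(5 7 8).
The inverse reverses every cycle; in canonical form, p⁻¹ = (0 2)(1 3)(4 6 9)(5 8 7).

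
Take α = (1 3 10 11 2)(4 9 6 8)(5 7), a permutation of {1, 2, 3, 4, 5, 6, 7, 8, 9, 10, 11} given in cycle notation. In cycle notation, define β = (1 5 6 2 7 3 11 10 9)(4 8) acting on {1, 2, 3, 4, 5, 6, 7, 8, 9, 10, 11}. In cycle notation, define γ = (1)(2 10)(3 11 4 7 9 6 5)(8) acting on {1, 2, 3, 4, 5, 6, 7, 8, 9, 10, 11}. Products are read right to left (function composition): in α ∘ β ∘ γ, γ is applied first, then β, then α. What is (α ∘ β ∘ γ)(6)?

8

(α ∘ β ∘ γ)(6) = α(β(γ(6))). γ(6) = 5, then β(5) = 6, then α(6) = 8, so the result is 8.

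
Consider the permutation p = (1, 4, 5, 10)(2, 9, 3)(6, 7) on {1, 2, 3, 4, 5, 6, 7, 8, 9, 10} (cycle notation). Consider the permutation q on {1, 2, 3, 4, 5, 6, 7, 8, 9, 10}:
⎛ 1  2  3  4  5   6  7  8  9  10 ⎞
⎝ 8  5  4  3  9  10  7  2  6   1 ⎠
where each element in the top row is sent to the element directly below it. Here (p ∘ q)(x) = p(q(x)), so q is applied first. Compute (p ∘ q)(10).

4

First apply q: q(10) = 1, then p(1) = 4. Thus (p ∘ q)(10) = 4.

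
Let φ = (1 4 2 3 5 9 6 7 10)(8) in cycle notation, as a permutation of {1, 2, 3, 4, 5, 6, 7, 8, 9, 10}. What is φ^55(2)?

2 lies in the 9-cycle (1 4 2 3 5 9 6 7 10).
On a 9-cycle, φ^9 is the identity, so φ^55 = φ^1 there (55 ≡ 1 mod 9).
Advancing 1 step from 2: 2 → 3.

3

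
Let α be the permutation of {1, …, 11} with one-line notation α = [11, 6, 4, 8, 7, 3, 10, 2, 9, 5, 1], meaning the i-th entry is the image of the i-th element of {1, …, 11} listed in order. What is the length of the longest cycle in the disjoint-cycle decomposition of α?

Decomposing into disjoint cycles gives (1 11)(2 6 3 4 8)(5 7 10); the longest has length 5.

5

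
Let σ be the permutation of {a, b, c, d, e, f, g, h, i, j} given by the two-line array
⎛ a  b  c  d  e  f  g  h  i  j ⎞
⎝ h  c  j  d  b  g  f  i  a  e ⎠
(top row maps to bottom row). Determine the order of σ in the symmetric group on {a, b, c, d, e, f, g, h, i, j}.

12

Writing σ as disjoint cycles, the cycle lengths are 4, 3, 2, 1.
The order of σ is the least common multiple of its cycle lengths: lcm(4, 3, 2) = 12.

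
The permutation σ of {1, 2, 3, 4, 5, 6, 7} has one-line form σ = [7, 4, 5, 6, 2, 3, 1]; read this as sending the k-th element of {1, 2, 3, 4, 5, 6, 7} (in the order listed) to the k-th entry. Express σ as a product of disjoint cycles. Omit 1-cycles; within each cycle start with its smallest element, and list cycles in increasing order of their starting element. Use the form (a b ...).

(1 7)(2 4 6 3 5)

Iterating σ from 1 gives 1 → 7 → 1; that is the 2-cycle (1 7).
Continuing from each remaining unvisited element yields (1 7)(2 4 6 3 5).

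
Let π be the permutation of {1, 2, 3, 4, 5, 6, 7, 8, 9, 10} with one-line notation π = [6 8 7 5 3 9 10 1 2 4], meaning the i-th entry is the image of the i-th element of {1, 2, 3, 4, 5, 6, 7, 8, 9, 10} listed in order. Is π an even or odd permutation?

In disjoint-cycle form the cycle lengths are 5, 5.
A cycle is odd iff its length is even; π has 0 even-length cycles, so sgn(π) = (−1)^0 and π is even.

even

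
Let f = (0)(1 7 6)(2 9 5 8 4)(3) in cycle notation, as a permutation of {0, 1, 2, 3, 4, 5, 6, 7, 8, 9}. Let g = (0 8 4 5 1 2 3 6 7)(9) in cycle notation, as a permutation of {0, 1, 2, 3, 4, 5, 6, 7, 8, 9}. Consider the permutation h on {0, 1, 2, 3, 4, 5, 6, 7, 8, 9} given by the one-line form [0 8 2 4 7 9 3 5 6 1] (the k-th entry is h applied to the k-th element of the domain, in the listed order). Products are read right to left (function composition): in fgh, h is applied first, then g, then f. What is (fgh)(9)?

(fgh)(9) = f(g(h(9))). h(9) = 1, then g(1) = 2, then f(2) = 9, so the result is 9.

9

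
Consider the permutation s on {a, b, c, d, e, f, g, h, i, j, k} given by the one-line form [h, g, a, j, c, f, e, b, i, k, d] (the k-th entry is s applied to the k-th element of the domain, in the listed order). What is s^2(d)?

Tracing d → j → … returns to d after 3 steps, so d lies in a 3-cycle (d, j, k).
Stepping 2 places around the cycle: d → j → k.

k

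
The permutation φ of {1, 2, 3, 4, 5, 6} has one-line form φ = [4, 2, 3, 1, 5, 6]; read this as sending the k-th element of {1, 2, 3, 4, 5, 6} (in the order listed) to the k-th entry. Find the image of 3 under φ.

3

3 is element number 3 of the domain, and entry number 3 of the one-line form is 3, so φ(3) = 3.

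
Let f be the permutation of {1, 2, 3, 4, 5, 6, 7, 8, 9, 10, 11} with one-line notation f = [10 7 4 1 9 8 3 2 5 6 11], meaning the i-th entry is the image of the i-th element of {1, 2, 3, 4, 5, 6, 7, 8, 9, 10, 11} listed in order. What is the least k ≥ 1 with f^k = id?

8

Writing f as disjoint cycles, the cycle lengths are 8, 2, 1.
Since disjoint cycles commute, ord(f) = lcm(8, 2) = 8.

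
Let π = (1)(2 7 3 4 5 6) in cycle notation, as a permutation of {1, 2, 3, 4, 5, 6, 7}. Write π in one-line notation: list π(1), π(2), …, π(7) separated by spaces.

1 7 4 5 6 2 3

Image by image: 1→1, 2→7, 3→4, 4→5, 5→6, 6→2, 7→3.
So the one-line form is 1 7 4 5 6 2 3.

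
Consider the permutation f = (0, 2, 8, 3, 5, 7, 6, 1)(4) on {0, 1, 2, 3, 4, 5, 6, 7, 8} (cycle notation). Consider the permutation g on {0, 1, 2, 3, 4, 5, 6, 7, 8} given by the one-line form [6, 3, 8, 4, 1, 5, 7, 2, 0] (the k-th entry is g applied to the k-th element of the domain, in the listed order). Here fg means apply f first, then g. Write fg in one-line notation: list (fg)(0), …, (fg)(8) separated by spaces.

Chase each element through f then g: 0 → 2 → 8; 1 → 0 → 6; 2 → 8 → 0; 3 → 5 → 5; 4 → 4 → 1; 5 → 7 → 2; 6 → 1 → 3; 7 → 6 → 7; 8 → 3 → 4.
Collecting the images, fg = [8 6 0 5 1 2 3 7 4].

8 6 0 5 1 2 3 7 4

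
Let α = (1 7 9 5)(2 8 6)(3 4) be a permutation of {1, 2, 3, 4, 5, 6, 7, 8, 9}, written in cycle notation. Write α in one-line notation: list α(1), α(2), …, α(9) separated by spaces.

7 8 4 3 1 2 9 6 5

Reading each image from the cycles: 1↦7, 2↦8, 3↦4, 4↦3, 5↦1, 6↦2, 7↦9, 8↦6, 9↦5.
So the one-line form is 7 8 4 3 1 2 9 6 5.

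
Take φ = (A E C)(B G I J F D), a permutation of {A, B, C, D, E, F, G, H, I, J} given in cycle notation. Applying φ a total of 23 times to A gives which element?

C

A lies in the 3-cycle (A E C).
Powers repeat with period 3 on this cycle, and 23 mod 3 = 2, so φ^23(A) = φ^2(A).
Advancing 2 steps from A: A → E → C.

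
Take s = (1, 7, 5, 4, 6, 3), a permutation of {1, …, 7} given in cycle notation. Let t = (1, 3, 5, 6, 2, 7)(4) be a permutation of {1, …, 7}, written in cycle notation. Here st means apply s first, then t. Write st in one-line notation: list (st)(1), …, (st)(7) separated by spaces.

1 7 3 2 4 5 6

Chase each element through s then t: 1 → 7 → 1; 2 → 2 → 7; 3 → 1 → 3; 4 → 6 → 2; 5 → 4 → 4; 6 → 3 → 5; 7 → 5 → 6.
So st in one-line form is 1 7 3 2 4 5 6.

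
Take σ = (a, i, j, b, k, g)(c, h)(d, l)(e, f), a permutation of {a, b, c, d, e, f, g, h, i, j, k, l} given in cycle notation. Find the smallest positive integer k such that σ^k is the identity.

6

The cycle type of σ is (6, 2, 2, 2).
Since disjoint cycles commute, ord(σ) = lcm(6, 2, 2, 2) = 6.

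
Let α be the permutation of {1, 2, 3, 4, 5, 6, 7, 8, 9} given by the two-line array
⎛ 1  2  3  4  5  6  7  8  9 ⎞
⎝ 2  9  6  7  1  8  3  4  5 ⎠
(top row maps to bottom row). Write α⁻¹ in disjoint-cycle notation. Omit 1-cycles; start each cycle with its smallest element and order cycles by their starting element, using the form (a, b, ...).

The cycle decomposition of α is (1, 2, 9, 5)(3, 6, 8, 4, 7).
Reversing each cycle (and rotating so the smallest element leads) gives α⁻¹ = (1, 5, 9, 2)(3, 7, 4, 8, 6).

(1, 5, 9, 2)(3, 7, 4, 8, 6)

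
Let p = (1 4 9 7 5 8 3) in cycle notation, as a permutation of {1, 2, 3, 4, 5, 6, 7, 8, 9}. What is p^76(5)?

5 lies in the 7-cycle (1 4 9 7 5 8 3).
Powers repeat with period 7 on this cycle, and 76 mod 7 = 6, so p^76(5) = p^6(5).
Advancing 6 steps from 5: 5 → 8 → 3 → 1 → 4 → 9 → 7.

7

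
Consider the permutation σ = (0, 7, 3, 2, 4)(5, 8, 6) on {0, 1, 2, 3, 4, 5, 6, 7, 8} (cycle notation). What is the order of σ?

15

The disjoint cycles have lengths 5, 3, 1.
The order of σ is the least common multiple of its cycle lengths: lcm(5, 3) = 15.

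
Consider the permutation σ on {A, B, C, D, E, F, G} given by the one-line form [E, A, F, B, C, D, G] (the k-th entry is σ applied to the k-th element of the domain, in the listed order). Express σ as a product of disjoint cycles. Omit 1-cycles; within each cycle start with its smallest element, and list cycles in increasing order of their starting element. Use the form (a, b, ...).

Start at A and follow images: A → E → C → F → D → B → A, giving the cycle (A, E, C, F, D, B).
Repeating from the next unused element and collecting all non-trivial cycles gives (A, E, C, F, D, B).

(A, E, C, F, D, B)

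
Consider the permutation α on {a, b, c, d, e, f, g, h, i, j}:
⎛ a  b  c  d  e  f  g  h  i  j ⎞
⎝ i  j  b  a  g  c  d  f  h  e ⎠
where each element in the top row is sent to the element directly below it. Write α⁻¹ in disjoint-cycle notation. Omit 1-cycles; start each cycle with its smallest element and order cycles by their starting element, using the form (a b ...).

(a d g e j b c f h i)

The cycle decomposition of α is (a i h f c b j e g d).
The inverse reverses every cycle; in canonical form, α⁻¹ = (a d g e j b c f h i).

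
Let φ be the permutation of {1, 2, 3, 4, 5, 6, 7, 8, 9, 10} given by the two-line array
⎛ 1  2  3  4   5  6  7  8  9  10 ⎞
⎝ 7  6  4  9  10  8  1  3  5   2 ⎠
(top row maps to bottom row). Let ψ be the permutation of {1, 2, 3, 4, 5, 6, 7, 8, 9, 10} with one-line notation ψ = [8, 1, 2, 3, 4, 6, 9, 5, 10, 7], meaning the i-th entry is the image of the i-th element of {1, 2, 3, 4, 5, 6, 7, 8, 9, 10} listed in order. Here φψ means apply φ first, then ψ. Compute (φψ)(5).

φ(5) = 10, then ψ(10) = 7; composing gives (φψ)(5) = 7.

7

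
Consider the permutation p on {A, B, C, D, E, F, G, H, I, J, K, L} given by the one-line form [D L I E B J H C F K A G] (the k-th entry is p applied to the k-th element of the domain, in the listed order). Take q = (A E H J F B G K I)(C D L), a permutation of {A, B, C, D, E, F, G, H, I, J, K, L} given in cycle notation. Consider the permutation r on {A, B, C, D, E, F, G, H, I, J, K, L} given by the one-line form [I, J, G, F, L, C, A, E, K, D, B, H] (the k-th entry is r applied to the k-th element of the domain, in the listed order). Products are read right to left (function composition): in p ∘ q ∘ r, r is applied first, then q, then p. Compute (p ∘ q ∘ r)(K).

H

Chase K: r(K) = B; q(B) = G; p(G) = H. Hence (p ∘ q ∘ r)(K) = H.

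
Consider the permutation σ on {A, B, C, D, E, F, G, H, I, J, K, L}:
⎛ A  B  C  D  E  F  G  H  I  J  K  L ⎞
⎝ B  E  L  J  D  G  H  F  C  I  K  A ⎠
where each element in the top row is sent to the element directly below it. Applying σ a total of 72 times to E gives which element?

E

Tracing E → D → … returns to E after 8 steps, so E lies in an 8-cycle (A, B, E, D, J, I, C, L).
On an 8-cycle, σ^8 is the identity, so σ^72 = σ^0 there (72 ≡ 0 mod 8).
So σ^72(E) = E.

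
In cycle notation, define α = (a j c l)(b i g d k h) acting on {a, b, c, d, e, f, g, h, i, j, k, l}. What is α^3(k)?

i

k lies in the 6-cycle (b i g d k h).
Advancing 3 steps from k: k → h → b → i.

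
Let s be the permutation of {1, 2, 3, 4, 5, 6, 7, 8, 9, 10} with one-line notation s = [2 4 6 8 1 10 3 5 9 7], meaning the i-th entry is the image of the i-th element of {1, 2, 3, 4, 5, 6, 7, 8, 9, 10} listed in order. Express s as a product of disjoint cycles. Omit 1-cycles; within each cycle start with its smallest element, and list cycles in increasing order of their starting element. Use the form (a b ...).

(1 2 4 8 5)(3 6 10 7)

Iterating s from 1 gives 1 → 2 → 4 → 8 → 5 → 1; that is the 5-cycle (1 2 4 8 5).
Continuing from each remaining unvisited element yields (1 2 4 8 5)(3 6 10 7).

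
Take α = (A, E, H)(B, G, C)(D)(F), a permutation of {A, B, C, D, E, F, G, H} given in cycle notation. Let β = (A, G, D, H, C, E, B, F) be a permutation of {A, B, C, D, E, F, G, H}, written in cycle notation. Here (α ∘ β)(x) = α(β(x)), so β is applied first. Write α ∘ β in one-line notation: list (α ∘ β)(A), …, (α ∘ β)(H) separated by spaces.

For each element, apply β then α: A → G → C; B → F → F; C → E → H; D → H → A; E → B → G; F → A → E; G → D → D; H → C → B.
Collecting the images, α ∘ β = [C F H A G E D B].

C F H A G E D B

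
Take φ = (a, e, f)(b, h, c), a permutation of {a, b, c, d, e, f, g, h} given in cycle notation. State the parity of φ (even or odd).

even

The cycle lengths are 3, 3, 1, 1.
A cycle is odd iff its length is even; φ has 0 even-length cycles, so sgn(φ) = (−1)^0 and φ is even.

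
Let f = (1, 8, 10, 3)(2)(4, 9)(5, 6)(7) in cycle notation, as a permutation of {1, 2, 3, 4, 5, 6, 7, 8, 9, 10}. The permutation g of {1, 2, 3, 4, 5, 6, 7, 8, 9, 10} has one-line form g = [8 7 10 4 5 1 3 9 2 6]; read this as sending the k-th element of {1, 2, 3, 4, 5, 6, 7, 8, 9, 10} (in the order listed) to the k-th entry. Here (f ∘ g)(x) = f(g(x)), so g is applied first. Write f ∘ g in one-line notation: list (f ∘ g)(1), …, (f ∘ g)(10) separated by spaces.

10 7 3 9 6 8 1 4 2 5

(f ∘ g)(x) = f(g(x)). Computing each image: f(g(1)) = f(8) = 10, f(g(2)) = f(7) = 7, f(g(3)) = f(10) = 3, f(g(4)) = f(4) = 9, f(g(5)) = f(5) = 6, f(g(6)) = f(1) = 8, f(g(7)) = f(3) = 1, f(g(8)) = f(9) = 4, f(g(9)) = f(2) = 2, f(g(10)) = f(6) = 5.
Hence f ∘ g = [10 7 3 9 6 8 1 4 2 5].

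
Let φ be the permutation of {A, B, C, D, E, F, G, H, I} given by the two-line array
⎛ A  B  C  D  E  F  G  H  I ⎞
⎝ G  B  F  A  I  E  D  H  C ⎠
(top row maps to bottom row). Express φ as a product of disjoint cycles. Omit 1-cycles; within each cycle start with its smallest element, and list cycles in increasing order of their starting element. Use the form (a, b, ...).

(A, G, D)(C, F, E, I)

Iterating φ from A gives A → G → D → A; that is the 3-cycle (A, G, D).
Continuing from each remaining unvisited element yields (A, G, D)(C, F, E, I).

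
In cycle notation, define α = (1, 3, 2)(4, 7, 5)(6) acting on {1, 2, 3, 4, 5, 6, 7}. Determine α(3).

3 appears in (1, 3, 2); the next entry (wrapping around) is 2.

2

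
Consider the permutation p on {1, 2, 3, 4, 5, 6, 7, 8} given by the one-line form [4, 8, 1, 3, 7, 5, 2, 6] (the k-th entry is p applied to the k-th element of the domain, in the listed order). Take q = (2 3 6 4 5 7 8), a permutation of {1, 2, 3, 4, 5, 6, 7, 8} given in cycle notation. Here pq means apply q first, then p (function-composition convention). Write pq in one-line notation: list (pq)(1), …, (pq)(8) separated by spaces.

4 1 5 7 2 3 6 8

(pq)(x) = p(q(x)). Computing each image: p(q(1)) = p(1) = 4, p(q(2)) = p(3) = 1, p(q(3)) = p(6) = 5, p(q(4)) = p(5) = 7, p(q(5)) = p(7) = 2, p(q(6)) = p(4) = 3, p(q(7)) = p(8) = 6, p(q(8)) = p(2) = 8.
Hence pq = [4 1 5 7 2 3 6 8].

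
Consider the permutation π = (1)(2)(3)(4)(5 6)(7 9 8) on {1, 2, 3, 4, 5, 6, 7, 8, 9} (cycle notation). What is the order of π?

6

The cycle type of π is (3, 2, 1, 1, 1, 1).
The order of π is the least common multiple of its cycle lengths: lcm(3, 2) = 6.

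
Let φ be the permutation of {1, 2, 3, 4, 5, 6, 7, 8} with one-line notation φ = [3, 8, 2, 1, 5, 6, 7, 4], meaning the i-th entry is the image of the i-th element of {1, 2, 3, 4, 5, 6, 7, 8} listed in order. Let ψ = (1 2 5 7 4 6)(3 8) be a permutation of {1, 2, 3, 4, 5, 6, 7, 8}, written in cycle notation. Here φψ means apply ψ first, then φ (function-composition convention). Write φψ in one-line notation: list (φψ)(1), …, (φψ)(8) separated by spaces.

(φψ)(x) = φ(ψ(x)). Computing each image: φ(ψ(1)) = φ(2) = 8, φ(ψ(2)) = φ(5) = 5, φ(ψ(3)) = φ(8) = 4, φ(ψ(4)) = φ(6) = 6, φ(ψ(5)) = φ(7) = 7, φ(ψ(6)) = φ(1) = 3, φ(ψ(7)) = φ(4) = 1, φ(ψ(8)) = φ(3) = 2.
Hence φψ = [8 5 4 6 7 3 1 2].

8 5 4 6 7 3 1 2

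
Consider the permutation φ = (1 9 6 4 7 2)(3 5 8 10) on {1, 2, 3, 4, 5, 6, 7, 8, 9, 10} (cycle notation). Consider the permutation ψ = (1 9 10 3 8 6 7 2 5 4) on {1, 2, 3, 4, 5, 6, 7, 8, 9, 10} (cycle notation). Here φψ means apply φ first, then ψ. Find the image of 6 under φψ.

First apply φ: φ(6) = 4, then ψ(4) = 1. Thus (φψ)(6) = 1.

1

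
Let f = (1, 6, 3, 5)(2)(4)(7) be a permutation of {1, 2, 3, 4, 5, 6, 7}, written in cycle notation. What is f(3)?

5

Within (1, 6, 3, 5), 3 ↦ 5.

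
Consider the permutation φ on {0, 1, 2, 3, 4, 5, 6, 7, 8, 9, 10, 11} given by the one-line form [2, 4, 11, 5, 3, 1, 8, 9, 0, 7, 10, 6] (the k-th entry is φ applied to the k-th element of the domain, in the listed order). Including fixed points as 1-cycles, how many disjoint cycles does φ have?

4

The cycle decomposition is (0, 2, 11, 6, 8)(1, 4, 3, 5)(7, 9)(10), which has 4 cycles (counting 1-cycles).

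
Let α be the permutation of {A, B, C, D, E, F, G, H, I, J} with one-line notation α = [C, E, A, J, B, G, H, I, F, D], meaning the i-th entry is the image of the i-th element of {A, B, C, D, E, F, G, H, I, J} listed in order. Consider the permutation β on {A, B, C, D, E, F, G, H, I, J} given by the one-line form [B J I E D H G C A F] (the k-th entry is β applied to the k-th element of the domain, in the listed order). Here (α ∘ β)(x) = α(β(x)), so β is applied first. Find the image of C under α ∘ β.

(α ∘ β)(C) = α(β(C)). β(C) = I, then α(I) = F. So (α ∘ β)(C) = F.

F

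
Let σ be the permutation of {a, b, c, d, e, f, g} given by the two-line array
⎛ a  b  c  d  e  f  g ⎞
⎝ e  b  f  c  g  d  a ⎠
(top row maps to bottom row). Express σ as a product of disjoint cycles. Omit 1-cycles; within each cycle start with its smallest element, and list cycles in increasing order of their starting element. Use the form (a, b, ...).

From a: a → e → g → a, closing the cycle (a, e, g).
Continuing from each remaining unvisited element yields (a, e, g)(c, f, d).

(a, e, g)(c, f, d)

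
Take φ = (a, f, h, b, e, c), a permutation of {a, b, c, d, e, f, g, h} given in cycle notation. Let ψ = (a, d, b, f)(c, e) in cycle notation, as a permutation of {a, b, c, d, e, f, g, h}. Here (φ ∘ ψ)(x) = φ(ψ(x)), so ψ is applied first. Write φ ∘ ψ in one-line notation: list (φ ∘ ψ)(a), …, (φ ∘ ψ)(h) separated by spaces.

d h c e a f g b

(φ ∘ ψ)(x) = φ(ψ(x)). Computing each image: φ(ψ(a)) = φ(d) = d, φ(ψ(b)) = φ(f) = h, φ(ψ(c)) = φ(e) = c, φ(ψ(d)) = φ(b) = e, φ(ψ(e)) = φ(c) = a, φ(ψ(f)) = φ(a) = f, φ(ψ(g)) = φ(g) = g, φ(ψ(h)) = φ(h) = b.
Hence φ ∘ ψ = [d h c e a f g b].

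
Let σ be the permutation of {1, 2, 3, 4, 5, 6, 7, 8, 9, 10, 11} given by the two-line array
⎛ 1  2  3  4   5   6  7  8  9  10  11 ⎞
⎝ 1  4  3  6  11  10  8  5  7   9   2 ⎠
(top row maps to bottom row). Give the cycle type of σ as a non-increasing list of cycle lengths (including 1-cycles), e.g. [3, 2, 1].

[9, 1, 1]

The disjoint cycles are (1)(2 4 6 10 9 7 8 5 11)(3), with lengths 9, 1, 1 in non-increasing order.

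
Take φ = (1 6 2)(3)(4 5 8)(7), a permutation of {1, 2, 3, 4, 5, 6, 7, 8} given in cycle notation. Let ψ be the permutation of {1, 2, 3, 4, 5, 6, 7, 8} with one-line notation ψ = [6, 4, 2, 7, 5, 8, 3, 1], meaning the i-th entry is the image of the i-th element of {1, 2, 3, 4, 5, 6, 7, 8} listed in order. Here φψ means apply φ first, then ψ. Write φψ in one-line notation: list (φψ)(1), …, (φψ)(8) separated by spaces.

Chase each element through φ then ψ: 1 → 6 → 8; 2 → 1 → 6; 3 → 3 → 2; 4 → 5 → 5; 5 → 8 → 1; 6 → 2 → 4; 7 → 7 → 3; 8 → 4 → 7.
Collecting the images, φψ = [8 6 2 5 1 4 3 7].

8 6 2 5 1 4 3 7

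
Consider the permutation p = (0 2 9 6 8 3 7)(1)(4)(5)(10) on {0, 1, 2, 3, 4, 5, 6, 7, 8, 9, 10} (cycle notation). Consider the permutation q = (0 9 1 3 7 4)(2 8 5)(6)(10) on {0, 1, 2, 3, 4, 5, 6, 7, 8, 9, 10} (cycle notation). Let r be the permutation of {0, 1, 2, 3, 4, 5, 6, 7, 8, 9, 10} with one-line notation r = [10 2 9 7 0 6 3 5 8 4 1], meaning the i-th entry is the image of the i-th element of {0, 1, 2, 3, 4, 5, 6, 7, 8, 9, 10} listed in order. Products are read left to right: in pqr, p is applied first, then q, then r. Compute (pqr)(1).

Apply the permutations in order: p(1) = 1, then q(1) = 3, then r(3) = 7. So (pqr)(1) = 7.

7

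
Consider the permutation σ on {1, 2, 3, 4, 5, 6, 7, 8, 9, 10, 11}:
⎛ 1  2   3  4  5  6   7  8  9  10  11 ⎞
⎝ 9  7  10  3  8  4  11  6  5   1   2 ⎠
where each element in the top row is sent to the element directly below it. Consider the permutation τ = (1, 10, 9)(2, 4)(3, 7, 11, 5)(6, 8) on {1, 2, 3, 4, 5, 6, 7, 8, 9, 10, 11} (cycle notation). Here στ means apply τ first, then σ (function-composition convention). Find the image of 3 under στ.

τ(3) = 7, then σ(7) = 11; composing gives (στ)(3) = 11.

11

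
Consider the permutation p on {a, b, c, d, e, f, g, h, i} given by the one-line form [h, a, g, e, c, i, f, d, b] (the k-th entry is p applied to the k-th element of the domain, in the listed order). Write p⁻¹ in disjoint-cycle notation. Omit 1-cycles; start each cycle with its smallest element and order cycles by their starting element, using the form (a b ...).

(a b i f g c e d h)

First write p in disjoint cycles: (a h d e c g f i b).
The inverse reverses every cycle; in canonical form, p⁻¹ = (a b i f g c e d h).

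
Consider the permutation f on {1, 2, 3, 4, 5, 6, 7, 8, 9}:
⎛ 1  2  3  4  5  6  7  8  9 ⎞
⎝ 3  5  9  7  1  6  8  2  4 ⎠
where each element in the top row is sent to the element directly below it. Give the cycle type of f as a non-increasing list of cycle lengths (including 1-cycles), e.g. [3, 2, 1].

The disjoint cycles are (1, 3, 9, 4, 7, 8, 2, 5)(6), with lengths 8, 1 in non-increasing order.

[8, 1]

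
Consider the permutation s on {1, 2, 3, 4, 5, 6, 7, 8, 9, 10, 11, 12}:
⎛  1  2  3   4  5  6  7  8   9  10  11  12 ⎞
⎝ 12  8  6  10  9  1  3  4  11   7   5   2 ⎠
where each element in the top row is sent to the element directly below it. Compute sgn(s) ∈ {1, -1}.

In disjoint-cycle form the cycle lengths are 9, 3.
A cycle is odd iff its length is even; s has 0 even-length cycles, so sgn(s) = (−1)^0 and s is even.

1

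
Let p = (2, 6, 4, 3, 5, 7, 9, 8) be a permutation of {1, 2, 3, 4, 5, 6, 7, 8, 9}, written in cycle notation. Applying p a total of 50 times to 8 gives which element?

6

8 lies in the 8-cycle (2, 6, 4, 3, 5, 7, 9, 8).
Since the cycle has length 8, p^50 acts on it the same as p^2 (50 mod 8 = 2).
Stepping 2 places around the cycle: 8 → 2 → 6.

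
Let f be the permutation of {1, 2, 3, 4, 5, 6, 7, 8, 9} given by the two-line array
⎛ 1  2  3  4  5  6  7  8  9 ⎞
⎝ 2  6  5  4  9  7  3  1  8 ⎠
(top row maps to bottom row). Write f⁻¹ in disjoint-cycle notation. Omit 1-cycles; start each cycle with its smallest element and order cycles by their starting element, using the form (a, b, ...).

First write f in disjoint cycles: (1, 2, 6, 7, 3, 5, 9, 8).
Reversing each cycle (and rotating so the smallest element leads) gives f⁻¹ = (1, 8, 9, 5, 3, 7, 6, 2).

(1, 8, 9, 5, 3, 7, 6, 2)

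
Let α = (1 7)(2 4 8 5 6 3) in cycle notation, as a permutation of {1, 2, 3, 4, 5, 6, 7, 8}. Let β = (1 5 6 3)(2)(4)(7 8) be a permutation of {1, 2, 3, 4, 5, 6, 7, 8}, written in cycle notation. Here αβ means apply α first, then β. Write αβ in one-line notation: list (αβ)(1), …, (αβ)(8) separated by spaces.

8 4 2 7 3 1 5 6

(αβ)(x) = β(α(x)). Computing each image: β(α(1)) = β(7) = 8, β(α(2)) = β(4) = 4, β(α(3)) = β(2) = 2, β(α(4)) = β(8) = 7, β(α(5)) = β(6) = 3, β(α(6)) = β(3) = 1, β(α(7)) = β(1) = 5, β(α(8)) = β(5) = 6.
Hence αβ = [8 4 2 7 3 1 5 6].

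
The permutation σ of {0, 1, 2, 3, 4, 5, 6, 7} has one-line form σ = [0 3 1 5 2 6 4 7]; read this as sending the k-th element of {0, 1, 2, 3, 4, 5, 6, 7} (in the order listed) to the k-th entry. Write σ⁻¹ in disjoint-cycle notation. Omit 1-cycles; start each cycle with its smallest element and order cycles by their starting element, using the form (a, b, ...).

(1, 2, 4, 6, 5, 3)

The cycle decomposition of σ is (1, 3, 5, 6, 4, 2).
Reversing each cycle (and rotating so the smallest element leads) gives σ⁻¹ = (1, 2, 4, 6, 5, 3).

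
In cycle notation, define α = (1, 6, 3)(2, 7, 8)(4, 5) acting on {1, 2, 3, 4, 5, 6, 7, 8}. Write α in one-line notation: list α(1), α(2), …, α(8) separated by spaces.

Each element maps to the next entry in its cycle (wrapping to the front): 1↦6, 2↦7, 3↦1, 4↦5, 5↦4, 6↦3, 7↦8, 8↦2.
Listing these in domain order gives 6 7 1 5 4 3 8 2.

6 7 1 5 4 3 8 2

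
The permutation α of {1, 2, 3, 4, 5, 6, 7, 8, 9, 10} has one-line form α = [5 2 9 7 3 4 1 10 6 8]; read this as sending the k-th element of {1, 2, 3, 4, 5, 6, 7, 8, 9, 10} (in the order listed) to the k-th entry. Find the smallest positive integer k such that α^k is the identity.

14

Decomposing into disjoint cycles gives cycle lengths 7, 2, 1.
The order is lcm(7, 2) = 14.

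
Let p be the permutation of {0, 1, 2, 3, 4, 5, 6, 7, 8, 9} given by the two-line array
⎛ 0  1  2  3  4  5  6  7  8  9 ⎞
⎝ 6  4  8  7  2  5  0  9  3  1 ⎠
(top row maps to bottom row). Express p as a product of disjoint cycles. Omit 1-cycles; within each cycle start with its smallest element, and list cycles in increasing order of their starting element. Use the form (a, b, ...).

From 0: 0 → 6 → 0, closing the cycle (0, 6).
Continuing from each remaining unvisited element yields (0, 6)(1, 4, 2, 8, 3, 7, 9).

(0, 6)(1, 4, 2, 8, 3, 7, 9)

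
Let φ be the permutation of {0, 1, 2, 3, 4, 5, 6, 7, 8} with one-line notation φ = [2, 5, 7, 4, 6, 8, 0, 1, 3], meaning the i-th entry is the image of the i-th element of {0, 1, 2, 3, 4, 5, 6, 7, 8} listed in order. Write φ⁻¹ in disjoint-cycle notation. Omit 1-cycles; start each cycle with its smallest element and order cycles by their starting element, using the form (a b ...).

The cycle decomposition of φ is (0 2 7 1 5 8 3 4 6).
The inverse reverses every cycle; in canonical form, φ⁻¹ = (0 6 4 3 8 5 1 7 2).

(0 6 4 3 8 5 1 7 2)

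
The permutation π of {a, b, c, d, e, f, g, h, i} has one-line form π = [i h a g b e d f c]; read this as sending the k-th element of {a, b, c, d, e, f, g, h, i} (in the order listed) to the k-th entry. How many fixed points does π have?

No element satisfies π(x) = x, so there are 0 fixed points.

0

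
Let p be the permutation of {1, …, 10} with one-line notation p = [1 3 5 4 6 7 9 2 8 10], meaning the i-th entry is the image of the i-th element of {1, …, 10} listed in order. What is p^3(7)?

2

Tracing 7 → 9 → … returns to 7 after 7 steps, so 7 lies in a 7-cycle (2 3 5 6 7 9 8).
Stepping 3 places around the cycle: 7 → 9 → 8 → 2.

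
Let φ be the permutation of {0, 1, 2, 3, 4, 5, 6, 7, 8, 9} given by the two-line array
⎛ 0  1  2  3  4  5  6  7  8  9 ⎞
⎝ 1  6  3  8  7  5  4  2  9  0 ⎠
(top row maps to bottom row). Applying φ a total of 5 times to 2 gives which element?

Tracing 2 → 3 → … returns to 2 after 9 steps, so 2 lies in a 9-cycle (0 1 6 4 7 2 3 8 9).
Stepping 5 places around the cycle: 2 → 3 → 8 → 9 → 0 → 1.

1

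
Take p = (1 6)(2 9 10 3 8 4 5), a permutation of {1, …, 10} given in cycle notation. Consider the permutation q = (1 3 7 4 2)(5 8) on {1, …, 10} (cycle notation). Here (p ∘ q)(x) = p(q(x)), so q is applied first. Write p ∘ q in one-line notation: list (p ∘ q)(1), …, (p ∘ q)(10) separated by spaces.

8 6 7 9 4 1 5 2 10 3

(p ∘ q)(x) = p(q(x)). Computing each image: p(q(1)) = p(3) = 8, p(q(2)) = p(1) = 6, p(q(3)) = p(7) = 7, p(q(4)) = p(2) = 9, p(q(5)) = p(8) = 4, p(q(6)) = p(6) = 1, p(q(7)) = p(4) = 5, p(q(8)) = p(5) = 2, p(q(9)) = p(9) = 10, p(q(10)) = p(10) = 3.
Hence p ∘ q = [8 6 7 9 4 1 5 2 10 3].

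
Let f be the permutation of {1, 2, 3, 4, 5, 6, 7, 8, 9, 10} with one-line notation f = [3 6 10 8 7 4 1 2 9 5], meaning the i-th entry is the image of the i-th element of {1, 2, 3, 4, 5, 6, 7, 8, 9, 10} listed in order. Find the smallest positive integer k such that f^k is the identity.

20

Writing f as disjoint cycles, the cycle lengths are 5, 4, 1.
The order of f is the least common multiple of its cycle lengths: lcm(5, 4) = 20.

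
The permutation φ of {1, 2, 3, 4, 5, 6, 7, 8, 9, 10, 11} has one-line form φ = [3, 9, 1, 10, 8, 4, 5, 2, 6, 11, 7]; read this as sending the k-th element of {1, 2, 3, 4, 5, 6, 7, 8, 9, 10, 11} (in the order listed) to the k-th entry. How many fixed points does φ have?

0

No element satisfies φ(x) = x, so there are 0 fixed points.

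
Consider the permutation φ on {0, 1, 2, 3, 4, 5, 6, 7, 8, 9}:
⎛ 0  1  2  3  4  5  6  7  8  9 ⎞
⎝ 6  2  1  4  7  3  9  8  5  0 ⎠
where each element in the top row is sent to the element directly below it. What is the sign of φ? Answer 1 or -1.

-1

In disjoint-cycle form the cycle lengths are 5, 3, 2.
A cycle is odd iff its length is even; φ has 1 even-length cycle, so sgn(φ) = (−1)^1 and φ is odd.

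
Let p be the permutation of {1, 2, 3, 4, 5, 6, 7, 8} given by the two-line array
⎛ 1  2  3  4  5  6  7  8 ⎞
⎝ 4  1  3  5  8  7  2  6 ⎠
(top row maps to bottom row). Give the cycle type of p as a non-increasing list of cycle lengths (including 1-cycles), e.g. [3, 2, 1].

The disjoint cycles are (1, 4, 5, 8, 6, 7, 2)(3), with lengths 7, 1 in non-increasing order.

[7, 1]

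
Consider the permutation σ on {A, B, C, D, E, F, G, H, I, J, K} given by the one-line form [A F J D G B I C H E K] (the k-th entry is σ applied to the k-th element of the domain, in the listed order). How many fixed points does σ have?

3

The fixed points (elements with σ(x) = x) are {A, D, K}, so there are 3.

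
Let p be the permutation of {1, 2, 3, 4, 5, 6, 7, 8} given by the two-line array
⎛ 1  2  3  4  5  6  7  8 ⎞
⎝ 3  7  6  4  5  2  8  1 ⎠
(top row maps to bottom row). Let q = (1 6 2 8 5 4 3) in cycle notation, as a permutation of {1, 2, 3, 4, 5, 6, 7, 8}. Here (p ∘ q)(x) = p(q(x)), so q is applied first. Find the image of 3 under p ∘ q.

3

First apply q: q(3) = 1, then p(1) = 3. Thus (p ∘ q)(3) = 3.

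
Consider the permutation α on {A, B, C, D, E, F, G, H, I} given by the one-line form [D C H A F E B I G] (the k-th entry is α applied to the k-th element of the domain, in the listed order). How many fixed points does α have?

0

No element satisfies α(x) = x, so there are 0 fixed points.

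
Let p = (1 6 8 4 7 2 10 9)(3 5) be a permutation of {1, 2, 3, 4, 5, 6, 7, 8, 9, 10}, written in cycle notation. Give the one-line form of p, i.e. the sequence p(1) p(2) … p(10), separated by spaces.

Reading each image from the cycles: 1→6, 2→10, 3→5, 4→7, 5→3, 6→8, 7→2, 8→4, 9→1, 10→9.
So the one-line form is 6 10 5 7 3 8 2 4 1 9.

6 10 5 7 3 8 2 4 1 9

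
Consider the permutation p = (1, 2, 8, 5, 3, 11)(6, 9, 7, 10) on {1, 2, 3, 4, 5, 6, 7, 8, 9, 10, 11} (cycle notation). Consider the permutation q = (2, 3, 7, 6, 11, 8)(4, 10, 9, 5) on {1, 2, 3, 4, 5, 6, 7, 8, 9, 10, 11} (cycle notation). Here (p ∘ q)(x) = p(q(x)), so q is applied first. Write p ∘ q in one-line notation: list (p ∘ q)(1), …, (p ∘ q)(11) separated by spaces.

2 11 10 6 4 1 9 8 3 7 5

(p ∘ q)(x) = p(q(x)). Computing each image: p(q(1)) = p(1) = 2, p(q(2)) = p(3) = 11, p(q(3)) = p(7) = 10, p(q(4)) = p(10) = 6, p(q(5)) = p(4) = 4, p(q(6)) = p(11) = 1, p(q(7)) = p(6) = 9, p(q(8)) = p(2) = 8, p(q(9)) = p(5) = 3, p(q(10)) = p(9) = 7, p(q(11)) = p(8) = 5.
Hence p ∘ q = [2 11 10 6 4 1 9 8 3 7 5].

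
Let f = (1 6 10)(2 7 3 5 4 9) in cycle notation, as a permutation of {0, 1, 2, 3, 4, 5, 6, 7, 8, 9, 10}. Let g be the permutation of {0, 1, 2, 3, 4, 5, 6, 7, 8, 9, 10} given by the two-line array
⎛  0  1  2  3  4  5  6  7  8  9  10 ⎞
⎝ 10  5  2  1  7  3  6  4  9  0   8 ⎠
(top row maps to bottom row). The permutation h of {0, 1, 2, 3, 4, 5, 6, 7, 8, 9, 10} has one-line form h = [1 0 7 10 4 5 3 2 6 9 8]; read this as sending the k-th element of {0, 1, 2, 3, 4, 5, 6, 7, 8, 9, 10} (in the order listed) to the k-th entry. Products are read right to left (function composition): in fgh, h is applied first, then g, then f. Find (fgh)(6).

6

Chase 6: h(6) = 3; g(3) = 1; f(1) = 6. Hence (fgh)(6) = 6.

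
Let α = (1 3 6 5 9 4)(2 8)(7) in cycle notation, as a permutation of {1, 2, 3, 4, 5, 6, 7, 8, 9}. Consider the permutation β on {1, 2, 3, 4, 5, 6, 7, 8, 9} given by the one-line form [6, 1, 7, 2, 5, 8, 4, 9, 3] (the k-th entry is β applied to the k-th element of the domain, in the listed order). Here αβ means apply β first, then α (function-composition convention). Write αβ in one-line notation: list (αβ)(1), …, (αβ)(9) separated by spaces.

Chase each element through β then α: 1 → 6 → 5; 2 → 1 → 3; 3 → 7 → 7; 4 → 2 → 8; 5 → 5 → 9; 6 → 8 → 2; 7 → 4 → 1; 8 → 9 → 4; 9 → 3 → 6.
Collecting the images, αβ = [5 3 7 8 9 2 1 4 6].

5 3 7 8 9 2 1 4 6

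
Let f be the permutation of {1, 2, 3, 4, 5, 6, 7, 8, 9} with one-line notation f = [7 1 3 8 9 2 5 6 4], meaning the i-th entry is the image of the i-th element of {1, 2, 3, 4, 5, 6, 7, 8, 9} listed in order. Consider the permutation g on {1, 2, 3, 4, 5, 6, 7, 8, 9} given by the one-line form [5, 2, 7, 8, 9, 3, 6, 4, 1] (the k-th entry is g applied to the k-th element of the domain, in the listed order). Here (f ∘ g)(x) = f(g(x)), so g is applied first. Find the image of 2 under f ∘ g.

First apply g: g(2) = 2, then f(2) = 1. Thus (f ∘ g)(2) = 1.

1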